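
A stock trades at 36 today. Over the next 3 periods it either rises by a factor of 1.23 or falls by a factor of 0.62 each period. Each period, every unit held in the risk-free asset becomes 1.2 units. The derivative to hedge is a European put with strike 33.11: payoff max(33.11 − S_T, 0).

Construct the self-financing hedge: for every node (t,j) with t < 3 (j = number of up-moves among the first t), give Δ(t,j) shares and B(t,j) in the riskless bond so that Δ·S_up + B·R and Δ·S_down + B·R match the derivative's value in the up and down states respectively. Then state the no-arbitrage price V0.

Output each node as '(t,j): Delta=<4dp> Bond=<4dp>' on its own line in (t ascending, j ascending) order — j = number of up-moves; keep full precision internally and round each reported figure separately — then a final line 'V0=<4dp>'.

The replicating-portfolio and risk-neutral prices coincide; use p* = (1.2−0.62)/(1.23−0.62) = 0.9508 for the latter.
Payoff layer (t=3): V(3,0)=24.5302, V(3,1)=16.0888, V(3,2)=0.0000, V(3,3)=0.0000
(2,0): S=13.8384. Δ = (V_up−V_dn)/(S_up−S_dn) = (16.0888−24.5302)/(17.0212−8.5798) = -1.0000. V = [p*·16.0888 + (1−p*)·24.5302]/1.2 = 13.7533. B = V − Δ·S = 27.5917.
(2,1): S=27.4536. Δ = (V_up−V_dn)/(S_up−S_dn) = (0.0000−16.0888)/(33.7679−17.0212) = -0.9607. V = [p*·0.0000 + (1−p*)·16.0888]/1.2 = 0.6594. B = V − Δ·S = 27.0344.
(2,2): S=54.4644. Δ = (V_up−V_dn)/(S_up−S_dn) = (0.0000−0.0000)/(66.9912−33.7679) = 0.0000. V = [p*·0.0000 + (1−p*)·0.0000]/1.2 = 0.0000. B = V − Δ·S = 0.0000.
(1,0): S=22.3200. Δ = (V_up−V_dn)/(S_up−S_dn) = (0.6594−13.7533)/(27.4536−13.8384) = -0.9617. V = [p*·0.6594 + (1−p*)·13.7533]/1.2 = 1.0861. B = V − Δ·S = 22.5515.
(1,1): S=44.2800. Δ = (V_up−V_dn)/(S_up−S_dn) = (0.0000−0.6594)/(54.4644−27.4536) = -0.0244. V = [p*·0.0000 + (1−p*)·0.6594]/1.2 = 0.0270. B = V − Δ·S = 1.1080.
(0,0): S=36.0000. Δ = (V_up−V_dn)/(S_up−S_dn) = (0.0270−1.0861)/(44.2800−22.3200) = -0.0482. V = [p*·0.0270 + (1−p*)·1.0861]/1.2 = 0.0659. B = V − Δ·S = 1.8021.
The time-0 hedge costs 0.0659, which is the no-arbitrage price.

(0,0): Delta=-0.0482 Bond=1.8021
(1,0): Delta=-0.9617 Bond=22.5515
(1,1): Delta=-0.0244 Bond=1.1080
(2,0): Delta=-1.0000 Bond=27.5917
(2,1): Delta=-0.9607 Bond=27.0344
(2,2): Delta=0.0000 Bond=0.0000
V0=0.0659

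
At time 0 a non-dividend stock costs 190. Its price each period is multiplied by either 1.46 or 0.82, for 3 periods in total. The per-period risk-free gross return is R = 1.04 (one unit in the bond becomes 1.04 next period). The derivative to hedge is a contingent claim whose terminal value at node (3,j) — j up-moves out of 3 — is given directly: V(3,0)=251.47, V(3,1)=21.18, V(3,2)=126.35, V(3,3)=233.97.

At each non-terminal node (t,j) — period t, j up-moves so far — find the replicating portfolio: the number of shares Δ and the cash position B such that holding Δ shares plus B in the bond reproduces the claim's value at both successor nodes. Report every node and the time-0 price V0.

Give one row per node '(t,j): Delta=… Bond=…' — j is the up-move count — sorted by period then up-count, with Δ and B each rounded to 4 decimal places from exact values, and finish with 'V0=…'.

(0,0): Delta=-0.2966 Bond=162.4800
(1,0): Delta=-1.1087 Bond=295.5070
(1,1): Delta=0.5742 Bond=-72.5739
(2,0): Delta=-2.8165 Bond=525.5087
(2,1): Delta=0.7224 Bond=-109.2010
(2,2): Delta=0.4152 Bond=-11.0944
V0=106.1238

Since d<R<u, set p* = (R−d)/(u−d) = 0.3438; price each node as the discounted p*-expectation of its children.
Terminal values V(3,·): V(3,0)=251.4700, V(3,1)=21.1800, V(3,2)=126.3500, V(3,3)=233.9700
(2,0): S=127.7560. Δ = (V_up−V_dn)/(S_up−S_dn) = (21.1800−251.4700)/(186.5238−104.7599) = -2.8165. V = [p*·21.1800 + (1−p*)·251.4700]/1.04 = 165.6806. B = V − Δ·S = 525.5087.
(2,1): S=227.4680. Δ = (V_up−V_dn)/(S_up−S_dn) = (126.3500−21.1800)/(332.1033−186.5238) = 0.7224. V = [p*·126.3500 + (1−p*)·21.1800]/1.04 = 55.1271. B = V − Δ·S = -109.2010.
(2,2): S=405.0040. Δ = (V_up−V_dn)/(S_up−S_dn) = (233.9700−126.3500)/(591.3058−332.1033) = 0.4152. V = [p*·233.9700 + (1−p*)·126.3500]/1.04 = 157.0619. B = V − Δ·S = -11.0944.
(1,0): S=155.8000. Δ = (V_up−V_dn)/(S_up−S_dn) = (55.1271−165.6806)/(227.4680−127.7560) = -1.1087. V = [p*·55.1271 + (1−p*)·165.6806]/1.04 = 122.7671. B = V − Δ·S = 295.5070.
(1,1): S=277.4000. Δ = (V_up−V_dn)/(S_up−S_dn) = (157.0619−55.1271)/(405.0040−227.4680) = 0.5742. V = [p*·157.0619 + (1−p*)·55.1271]/1.04 = 86.6992. B = V − Δ·S = -72.5739.
(0,0): S=190.0000. Δ = (V_up−V_dn)/(S_up−S_dn) = (86.6992−122.7671)/(277.4000−155.8000) = -0.2966. V = [p*·86.6992 + (1−p*)·122.7671]/1.04 = 106.1238. B = V − Δ·S = 162.4800.
Check: Δ(0,0)·S0 + B(0,0) = 106.1238 = V0.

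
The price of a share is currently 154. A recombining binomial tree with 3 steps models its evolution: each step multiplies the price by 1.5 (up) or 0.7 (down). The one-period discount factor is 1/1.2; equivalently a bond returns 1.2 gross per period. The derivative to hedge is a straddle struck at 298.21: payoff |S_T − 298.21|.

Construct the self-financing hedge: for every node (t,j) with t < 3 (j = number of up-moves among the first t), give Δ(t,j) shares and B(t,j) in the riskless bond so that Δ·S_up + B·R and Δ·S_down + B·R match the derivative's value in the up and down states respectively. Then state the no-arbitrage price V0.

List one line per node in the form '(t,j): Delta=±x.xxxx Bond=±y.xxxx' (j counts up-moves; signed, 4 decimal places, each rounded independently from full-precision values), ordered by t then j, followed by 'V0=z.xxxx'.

Under the risk-neutral measure, an up-move has probability p* = (R−d)/(u−d) = 0.6250 and values discount at R = 1.2.
Terminal values V(3,·): V(3,0)=245.3880, V(3,1)=185.0200, V(3,2)=55.6600, V(3,3)=221.5400
(2,0): S=75.4600. Δ = (V_up−V_dn)/(S_up−S_dn) = (185.0200−245.3880)/(113.1900−52.8220) = -1.0000. V = [p*·185.0200 + (1−p*)·245.3880]/1.2 = 173.0483. B = V − Δ·S = 248.5083.
(2,1): S=161.7000. Δ = (V_up−V_dn)/(S_up−S_dn) = (55.6600−185.0200)/(242.5500−113.1900) = -1.0000. V = [p*·55.6600 + (1−p*)·185.0200]/1.2 = 86.8083. B = V − Δ·S = 248.5083.
(2,2): S=346.5000. Δ = (V_up−V_dn)/(S_up−S_dn) = (221.5400−55.6600)/(519.7500−242.5500) = 0.5984. V = [p*·221.5400 + (1−p*)·55.6600]/1.2 = 132.7792. B = V − Δ·S = -74.5708.
(1,0): S=107.8000. Δ = (V_up−V_dn)/(S_up−S_dn) = (86.8083−173.0483)/(161.7000−75.4600) = -1.0000. V = [p*·86.8083 + (1−p*)·173.0483]/1.2 = 99.2903. B = V − Δ·S = 207.0903.
(1,1): S=231.0000. Δ = (V_up−V_dn)/(S_up−S_dn) = (132.7792−86.8083)/(346.5000−161.7000) = 0.2488. V = [p*·132.7792 + (1−p*)·86.8083]/1.2 = 96.2834. B = V − Δ·S = 38.8199.
(0,0): S=154.0000. Δ = (V_up−V_dn)/(S_up−S_dn) = (96.2834−99.2903)/(231.0000−107.8000) = -0.0244. V = [p*·96.2834 + (1−p*)·99.2903]/1.2 = 81.1758. B = V − Δ·S = 84.9344.
The time-0 hedge costs 81.1758, which is the no-arbitrage price.

(0,0): Delta=-0.0244 Bond=84.9344
(1,0): Delta=-1.0000 Bond=207.0903
(1,1): Delta=0.2488 Bond=38.8199
(2,0): Delta=-1.0000 Bond=248.5083
(2,1): Delta=-1.0000 Bond=248.5083
(2,2): Delta=0.5984 Bond=-74.5708
V0=81.1758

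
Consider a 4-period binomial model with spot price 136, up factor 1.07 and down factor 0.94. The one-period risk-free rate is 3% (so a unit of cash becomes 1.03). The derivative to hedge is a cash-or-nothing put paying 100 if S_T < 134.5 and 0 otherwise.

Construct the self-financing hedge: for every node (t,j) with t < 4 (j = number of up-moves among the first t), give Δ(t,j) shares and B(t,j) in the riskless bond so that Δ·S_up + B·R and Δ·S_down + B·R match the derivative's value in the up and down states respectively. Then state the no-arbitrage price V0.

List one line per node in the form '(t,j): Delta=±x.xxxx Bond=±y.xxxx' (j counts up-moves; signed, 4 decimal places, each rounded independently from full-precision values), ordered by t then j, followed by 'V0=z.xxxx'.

(0,0): Delta=-1.0178 Bond=146.3837
(1,0): Delta=-2.4164 Bond=329.5676
(1,1): Delta=-0.4717 Bond=71.3119
(2,0): Delta=-4.3025 Bond=566.1153
(2,1): Delta=-1.6799 Bond=238.7166
(2,2): Delta=0.0000 Bond=0.0000
(3,0): Delta=0.0000 Bond=97.0874
(3,1): Delta=-5.9824 Bond=799.1038
(3,2): Delta=0.0000 Bond=0.0000
(3,3): Delta=0.0000 Bond=0.0000
V0=7.9638

No-arbitrage ⇒ martingale measure with p* = (R−d)/(u−d) = 0.6923.
Terminal values V(4,·): V(4,0)=100.0000, V(4,1)=100.0000, V(4,2)=0.0000, V(4,3)=0.0000, V(4,4)=0.0000
Node (3,0) S=112.9594: V=(p*·100.0000+(1−p*)·100.0000)/1.03=97.0874; Δ=(100.0000−100.0000)/(120.8666−106.1819)=0.0000; B=V−Δ·S=97.0874
Node (3,1) S=128.5815: V=(p*·0.0000+(1−p*)·100.0000)/1.03=29.8730; Δ=(0.0000−100.0000)/(137.5822−120.8666)=-5.9824; B=V−Δ·S=799.1038
Node (3,2) S=146.3640: V=(p*·0.0000+(1−p*)·0.0000)/1.03=0.0000; Δ=(0.0000−0.0000)/(156.6095−137.5822)=0.0000; B=V−Δ·S=0.0000
Node (3,3) S=166.6058: V=(p*·0.0000+(1−p*)·0.0000)/1.03=0.0000; Δ=(0.0000−0.0000)/(178.2683−156.6095)=0.0000; B=V−Δ·S=0.0000
Node (2,0) S=120.1696: V=(p*·29.8730+(1−p*)·97.0874)/1.03=49.0819; Δ=(29.8730−97.0874)/(128.5815−112.9594)=-4.3025; B=V−Δ·S=566.1153
Node (2,1) S=136.7888: V=(p*·0.0000+(1−p*)·29.8730)/1.03=8.9240; Δ=(0.0000−29.8730)/(146.3640−128.5815)=-1.6799; B=V−Δ·S=238.7166
Node (2,2) S=155.7064: V=(p*·0.0000+(1−p*)·0.0000)/1.03=0.0000; Δ=(0.0000−0.0000)/(166.6058−146.3640)=0.0000; B=V−Δ·S=0.0000
Node (1,0) S=127.8400: V=(p*·8.9240+(1−p*)·49.0819)/1.03=20.6605; Δ=(8.9240−49.0819)/(136.7888−120.1696)=-2.4164; B=V−Δ·S=329.5676
Node (1,1) S=145.5200: V=(p*·0.0000+(1−p*)·8.9240)/1.03=2.6659; Δ=(0.0000−8.9240)/(155.7064−136.7888)=-0.4717; B=V−Δ·S=71.3119
Node (0,0) S=136.0000: V=(p*·2.6659+(1−p*)·20.6605)/1.03=7.9638; Δ=(2.6659−20.6605)/(145.5200−127.8400)=-1.0178; B=V−Δ·S=146.3837
Root portfolio cost Δ·136+B reproduces V0=7.9638.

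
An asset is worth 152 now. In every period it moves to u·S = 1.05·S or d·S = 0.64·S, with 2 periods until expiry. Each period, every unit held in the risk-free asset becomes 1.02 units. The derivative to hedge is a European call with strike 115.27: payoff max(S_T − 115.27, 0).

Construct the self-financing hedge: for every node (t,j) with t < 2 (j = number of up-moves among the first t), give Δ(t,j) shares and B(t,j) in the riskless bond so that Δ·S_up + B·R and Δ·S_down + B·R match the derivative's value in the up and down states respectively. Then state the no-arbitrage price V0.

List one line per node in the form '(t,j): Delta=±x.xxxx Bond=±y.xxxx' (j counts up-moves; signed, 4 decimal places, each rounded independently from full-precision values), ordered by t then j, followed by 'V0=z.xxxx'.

(0,0): Delta=0.7627 Bond=-72.7412
(1,0): Delta=0.0000 Bond=0.0000
(1,1): Delta=0.7994 Bond=-80.0536
V0=43.1901

Since d<R<u, set p* = (R−d)/(u−d) = 0.9268; price each node as the discounted p*-expectation of its children.
At expiry t=2: V(2,0)=0.0000, V(2,1)=0.0000, V(2,2)=52.3100
(1,0): S=97.2800. Δ = (V_up−V_dn)/(S_up−S_dn) = (0.0000−0.0000)/(102.1440−62.2592) = 0.0000. V = [p*·0.0000 + (1−p*)·0.0000]/1.02 = 0.0000. B = V − Δ·S = 0.0000.
(1,1): S=159.6000. Δ = (V_up−V_dn)/(S_up−S_dn) = (52.3100−0.0000)/(167.5800−102.1440) = 0.7994. V = [p*·52.3100 + (1−p*)·0.0000]/1.02 = 47.5318. B = V − Δ·S = -80.0536.
(0,0): S=152.0000. Δ = (V_up−V_dn)/(S_up−S_dn) = (47.5318−0.0000)/(159.6000−97.2800) = 0.7627. V = [p*·47.5318 + (1−p*)·0.0000]/1.02 = 43.1901. B = V − Δ·S = -72.7412.
Root portfolio cost Δ·152+B reproduces V0=43.1901.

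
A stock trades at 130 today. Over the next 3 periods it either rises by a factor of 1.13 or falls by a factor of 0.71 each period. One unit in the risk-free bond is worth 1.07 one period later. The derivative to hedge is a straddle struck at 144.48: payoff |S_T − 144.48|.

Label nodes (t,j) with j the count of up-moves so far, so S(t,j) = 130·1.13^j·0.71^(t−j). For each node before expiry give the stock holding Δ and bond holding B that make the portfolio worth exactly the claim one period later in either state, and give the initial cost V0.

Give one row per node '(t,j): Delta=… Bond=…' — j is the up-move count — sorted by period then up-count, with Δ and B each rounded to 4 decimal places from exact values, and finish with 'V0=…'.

(0,0): Delta=0.0130 Bond=30.5536
(1,0): Delta=-1.0000 Bond=126.1944
(1,1): Delta=0.1191 Bond=17.1087
(2,0): Delta=-1.0000 Bond=135.0280
(2,1): Delta=-1.0000 Bond=135.0280
(2,2): Delta=0.2363 Bond=-1.1473
V0=32.2466

Risk-neutral probability p* = (R−d)/(u−d) = (1.07−0.71)/(1.13−0.71) = 0.8571.
Terminal payoffs: V(3,0)=97.9516, V(3,1)=70.4277, V(3,2)=26.6221, V(3,3)=43.0966
Node (2,0) S=65.5330: V=(p*·70.4277+(1−p*)·97.9516)/1.07=69.4950; Δ=(70.4277−97.9516)/(74.0523−46.5284)=-1.0000; B=V−Δ·S=135.0280
Node (2,1) S=104.2990: V=(p*·26.6221+(1−p*)·70.4277)/1.07=30.7290; Δ=(26.6221−70.4277)/(117.8579−74.0523)=-1.0000; B=V−Δ·S=135.0280
Node (2,2) S=165.9970: V=(p*·43.0966+(1−p*)·26.6221)/1.07=38.0777; Δ=(43.0966−26.6221)/(187.5766−117.8579)=0.2363; B=V−Δ·S=-1.1473
Node (1,0) S=92.3000: V=(p*·30.7290+(1−p*)·69.4950)/1.07=33.8944; Δ=(30.7290−69.4950)/(104.2990−65.5330)=-1.0000; B=V−Δ·S=126.1944
Node (1,1) S=146.9000: V=(p*·38.0777+(1−p*)·30.7290)/1.07=34.6055; Δ=(38.0777−30.7290)/(165.9970−104.2990)=0.1191; B=V−Δ·S=17.1087
Node (0,0) S=130.0000: V=(p*·34.6055+(1−p*)·33.8944)/1.07=32.2466; Δ=(34.6055−33.8944)/(146.9000−92.3000)=0.0130; B=V−Δ·S=30.5536
Self-financing check: at every node Δ·S+B equals the discounted successor values.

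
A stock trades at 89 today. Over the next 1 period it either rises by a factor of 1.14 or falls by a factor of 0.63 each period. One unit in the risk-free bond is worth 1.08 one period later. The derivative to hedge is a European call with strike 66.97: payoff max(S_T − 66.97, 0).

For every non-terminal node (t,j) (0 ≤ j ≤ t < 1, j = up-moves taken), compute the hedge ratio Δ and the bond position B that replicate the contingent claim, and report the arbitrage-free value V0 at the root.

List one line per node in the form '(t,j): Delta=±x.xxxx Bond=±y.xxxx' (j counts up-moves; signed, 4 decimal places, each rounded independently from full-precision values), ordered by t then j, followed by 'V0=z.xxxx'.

(0,0): Delta=0.7599 Bond=-39.4493
V0=28.1781

Risk-neutral probability p* = (R−d)/(u−d) = (1.08−0.63)/(1.14−0.63) = 0.8824.
Terminal values V(1,·): V(1,0)=0.0000, V(1,1)=34.4900
Node (0,0) S=89.0000: V=(p*·34.4900+(1−p*)·0.0000)/1.08=28.1781; Δ=(34.4900−0.0000)/(101.4600−56.0700)=0.7599; B=V−Δ·S=-39.4493
Each (Δ,B) replicates both successor values, so the strategy is self-financing and V0 is arbitrage-free.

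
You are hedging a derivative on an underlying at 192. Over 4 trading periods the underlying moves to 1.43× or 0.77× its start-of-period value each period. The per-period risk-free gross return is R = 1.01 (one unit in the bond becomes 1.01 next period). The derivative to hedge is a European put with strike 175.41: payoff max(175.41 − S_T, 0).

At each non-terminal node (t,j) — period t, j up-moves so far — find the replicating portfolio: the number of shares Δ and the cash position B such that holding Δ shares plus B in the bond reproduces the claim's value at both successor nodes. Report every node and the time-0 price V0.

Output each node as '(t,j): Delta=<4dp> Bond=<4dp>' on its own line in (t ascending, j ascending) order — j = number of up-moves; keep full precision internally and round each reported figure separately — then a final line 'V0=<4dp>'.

(0,0): Delta=-0.2836 Bond=89.4900
(1,0): Delta=-0.4682 Bond=117.6705
(1,1): Delta=-0.1097 Bond=42.6351
(2,0): Delta=-0.7251 Bond=148.0925
(2,1): Delta=-0.2261 Bond=67.6679
(2,2): Delta=0.0000 Bond=0.0000
(3,0): Delta=-1.0000 Bond=173.6733
(3,1): Delta=-0.4660 Bond=107.3987
(3,2): Delta=0.0000 Bond=0.0000
(3,3): Delta=0.0000 Bond=0.0000
V0=35.0405

The replicating-portfolio and risk-neutral prices coincide; use p* = (1.01−0.77)/(1.43−0.77) = 0.3636 for the latter.
At expiry t=4: V(4,0)=107.9162, V(4,1)=50.0643, V(4,2)=0.0000, V(4,3)=0.0000, V(4,4)=0.0000
(3,0): S=87.6543. Δ = (V_up−V_dn)/(S_up−S_dn) = (50.0643−107.9162)/(125.3457−67.4938) = -1.0000. V = [p*·50.0643 + (1−p*)·107.9162]/1.01 = 86.0189. B = V − Δ·S = 173.6733.
(3,1): S=162.7866. Δ = (V_up−V_dn)/(S_up−S_dn) = (0.0000−50.0643)/(232.7849−125.3457) = -0.4660. V = [p*·0.0000 + (1−p*)·50.0643]/1.01 = 31.5437. B = V − Δ·S = 107.3987.
(3,2): S=302.3180. Δ = (V_up−V_dn)/(S_up−S_dn) = (0.0000−0.0000)/(432.3148−232.7849) = 0.0000. V = [p*·0.0000 + (1−p*)·0.0000]/1.01 = 0.0000. B = V − Δ·S = 0.0000.
(3,3): S=561.4477. Δ = (V_up−V_dn)/(S_up−S_dn) = (0.0000−0.0000)/(802.8703−432.3148) = 0.0000. V = [p*·0.0000 + (1−p*)·0.0000]/1.01 = 0.0000. B = V − Δ·S = 0.0000.
(2,0): S=113.8368. Δ = (V_up−V_dn)/(S_up−S_dn) = (31.5437−86.0189)/(162.7866−87.6543) = -0.7251. V = [p*·31.5437 + (1−p*)·86.0189]/1.01 = 65.5542. B = V − Δ·S = 148.0925.
(2,1): S=211.4112. Δ = (V_up−V_dn)/(S_up−S_dn) = (0.0000−31.5437)/(302.3180−162.7866) = -0.2261. V = [p*·0.0000 + (1−p*)·31.5437]/1.01 = 19.8745. B = V − Δ·S = 67.6679.
(2,2): S=392.6208. Δ = (V_up−V_dn)/(S_up−S_dn) = (0.0000−0.0000)/(561.4477−302.3180) = 0.0000. V = [p*·0.0000 + (1−p*)·0.0000]/1.01 = 0.0000. B = V − Δ·S = 0.0000.
(1,0): S=147.8400. Δ = (V_up−V_dn)/(S_up−S_dn) = (19.8745−65.5542)/(211.4112−113.8368) = -0.4682. V = [p*·19.8745 + (1−p*)·65.5542]/1.01 = 48.4588. B = V − Δ·S = 117.6705.
(1,1): S=274.5600. Δ = (V_up−V_dn)/(S_up−S_dn) = (0.0000−19.8745)/(392.6208−211.4112) = -0.1097. V = [p*·0.0000 + (1−p*)·19.8745]/1.01 = 12.5222. B = V − Δ·S = 42.6351.
(0,0): S=192.0000. Δ = (V_up−V_dn)/(S_up−S_dn) = (12.5222−48.4588)/(274.5600−147.8400) = -0.2836. V = [p*·12.5222 + (1−p*)·48.4588]/1.01 = 35.0405. B = V − Δ·S = 89.4900.
Check: Δ(0,0)·S0 + B(0,0) = 35.0405 = V0.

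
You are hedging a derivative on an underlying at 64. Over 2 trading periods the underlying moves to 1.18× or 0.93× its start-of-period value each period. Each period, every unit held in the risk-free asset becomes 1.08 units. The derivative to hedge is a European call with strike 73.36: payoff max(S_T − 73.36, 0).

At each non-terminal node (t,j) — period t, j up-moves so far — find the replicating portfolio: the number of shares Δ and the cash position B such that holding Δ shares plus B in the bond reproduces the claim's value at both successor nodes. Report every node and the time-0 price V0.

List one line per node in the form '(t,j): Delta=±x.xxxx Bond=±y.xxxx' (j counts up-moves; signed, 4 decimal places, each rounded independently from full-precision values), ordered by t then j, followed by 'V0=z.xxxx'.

(0,0): Delta=0.5470 Bond=-30.1458
(1,0): Delta=0.0000 Bond=0.0000
(1,1): Delta=0.8344 Bond=-54.2624
V0=4.8622

No-arbitrage ⇒ martingale measure with p* = (R−d)/(u−d) = 0.6000.
Terminal values V(2,·): V(2,0)=0.0000, V(2,1)=0.0000, V(2,2)=15.7536
(1,0): S=59.5200. Δ = (V_up−V_dn)/(S_up−S_dn) = (0.0000−0.0000)/(70.2336−55.3536) = 0.0000. V = [p*·0.0000 + (1−p*)·0.0000]/1.08 = 0.0000. B = V − Δ·S = 0.0000.
(1,1): S=75.5200. Δ = (V_up−V_dn)/(S_up−S_dn) = (15.7536−0.0000)/(89.1136−70.2336) = 0.8344. V = [p*·15.7536 + (1−p*)·0.0000]/1.08 = 8.7520. B = V − Δ·S = -54.2624.
(0,0): S=64.0000. Δ = (V_up−V_dn)/(S_up−S_dn) = (8.7520−0.0000)/(75.5200−59.5200) = 0.5470. V = [p*·8.7520 + (1−p*)·0.0000]/1.08 = 4.8622. B = V − Δ·S = -30.1458.
The time-0 hedge costs 4.8622, which is the no-arbitrage price.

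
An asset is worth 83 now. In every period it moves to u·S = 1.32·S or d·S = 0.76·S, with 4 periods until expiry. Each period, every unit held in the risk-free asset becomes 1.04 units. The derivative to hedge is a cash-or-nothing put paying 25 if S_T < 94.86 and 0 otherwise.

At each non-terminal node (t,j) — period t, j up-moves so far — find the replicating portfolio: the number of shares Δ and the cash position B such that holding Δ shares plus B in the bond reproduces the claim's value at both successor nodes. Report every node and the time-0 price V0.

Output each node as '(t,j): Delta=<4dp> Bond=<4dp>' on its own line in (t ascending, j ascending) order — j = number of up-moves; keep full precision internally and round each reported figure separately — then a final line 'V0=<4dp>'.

No-arbitrage ⇒ martingale measure with p* = (R−d)/(u−d) = 0.5000.
At expiry t=4: V(4,0)=25.0000, V(4,1)=25.0000, V(4,2)=25.0000, V(4,3)=0.0000, V(4,4)=0.0000
Node (3,0) S=36.4350: V=(p*·25.0000+(1−p*)·25.0000)/1.04=24.0385; Δ=(25.0000−25.0000)/(48.0942−27.6906)=0.0000; B=V−Δ·S=24.0385
Node (3,1) S=63.2819: V=(p*·25.0000+(1−p*)·25.0000)/1.04=24.0385; Δ=(25.0000−25.0000)/(83.5320−48.0942)=0.0000; B=V−Δ·S=24.0385
Node (3,2) S=109.9106: V=(p*·0.0000+(1−p*)·25.0000)/1.04=12.0192; Δ=(0.0000−25.0000)/(145.0820−83.5320)=-0.4062; B=V−Δ·S=56.6621
Node (3,3) S=190.8973: V=(p*·0.0000+(1−p*)·0.0000)/1.04=0.0000; Δ=(0.0000−0.0000)/(251.9845−145.0820)=0.0000; B=V−Δ·S=0.0000
Node (2,0) S=47.9408: V=(p*·24.0385+(1−p*)·24.0385)/1.04=23.1139; Δ=(24.0385−24.0385)/(63.2819−36.4350)=0.0000; B=V−Δ·S=23.1139
Node (2,1) S=83.2656: V=(p*·12.0192+(1−p*)·24.0385)/1.04=17.3354; Δ=(12.0192−24.0385)/(109.9106−63.2819)=-0.2578; B=V−Δ·S=38.7983
Node (2,2) S=144.6192: V=(p*·0.0000+(1−p*)·12.0192)/1.04=5.7785; Δ=(0.0000−12.0192)/(190.8973−109.9106)=-0.1484; B=V−Δ·S=27.2414
Node (1,0) S=63.0800: V=(p*·17.3354+(1−p*)·23.1139)/1.04=19.4468; Δ=(17.3354−23.1139)/(83.2656−47.9408)=-0.1636; B=V−Δ·S=29.7655
Node (1,1) S=109.5600: V=(p*·5.7785+(1−p*)·17.3354)/1.04=11.1125; Δ=(5.7785−17.3354)/(144.6192−83.2656)=-0.1884; B=V−Δ·S=31.7499
Node (0,0) S=83.0000: V=(p*·11.1125+(1−p*)·19.4468)/1.04=14.6919; Δ=(11.1125−19.4468)/(109.5600−63.0800)=-0.1793; B=V−Δ·S=29.5747
The time-0 hedge costs 14.6919, which is the no-arbitrage price.

(0,0): Delta=-0.1793 Bond=29.5747
(1,0): Delta=-0.1636 Bond=29.7655
(1,1): Delta=-0.1884 Bond=31.7499
(2,0): Delta=0.0000 Bond=23.1139
(2,1): Delta=-0.2578 Bond=38.7983
(2,2): Delta=-0.1484 Bond=27.2414
(3,0): Delta=0.0000 Bond=24.0385
(3,1): Delta=0.0000 Bond=24.0385
(3,2): Delta=-0.4062 Bond=56.6621
(3,3): Delta=0.0000 Bond=0.0000
V0=14.6919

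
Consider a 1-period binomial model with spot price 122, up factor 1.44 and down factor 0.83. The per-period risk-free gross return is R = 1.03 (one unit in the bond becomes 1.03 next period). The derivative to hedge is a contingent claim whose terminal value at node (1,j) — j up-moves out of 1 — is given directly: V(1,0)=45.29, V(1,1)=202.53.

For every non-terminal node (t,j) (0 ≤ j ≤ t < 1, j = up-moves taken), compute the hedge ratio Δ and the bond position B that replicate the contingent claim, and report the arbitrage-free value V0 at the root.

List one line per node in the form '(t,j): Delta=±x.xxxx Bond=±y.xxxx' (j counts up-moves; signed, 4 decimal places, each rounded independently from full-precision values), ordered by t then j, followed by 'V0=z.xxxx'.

(0,0): Delta=2.1129 Bond=-163.7471
V0=94.0234

No-arbitrage ⇒ martingale measure with p* = (R−d)/(u−d) = 0.3279.
At expiry t=1: V(1,0)=45.2900, V(1,1)=202.5300
  t=0,j=0: stock 122.0000 → up 175.6800 (V=202.5300), down 101.2600 (V=45.2900). Price 94.0234; hedge Δ=2.1129, bond B=-163.7471.
Each (Δ,B) replicates both successor values, so the strategy is self-financing and V0 is arbitrage-free.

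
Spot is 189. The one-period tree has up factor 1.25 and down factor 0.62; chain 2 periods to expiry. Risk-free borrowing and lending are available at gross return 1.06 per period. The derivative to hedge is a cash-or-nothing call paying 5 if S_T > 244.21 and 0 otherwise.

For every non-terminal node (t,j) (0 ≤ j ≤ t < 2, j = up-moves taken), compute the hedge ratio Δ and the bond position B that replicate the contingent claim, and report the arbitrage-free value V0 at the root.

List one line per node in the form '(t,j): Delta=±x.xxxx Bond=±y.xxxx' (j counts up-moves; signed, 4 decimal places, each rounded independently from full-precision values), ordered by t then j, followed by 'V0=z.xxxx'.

(0,0): Delta=0.0277 Bond=-3.0586
(1,0): Delta=0.0000 Bond=0.0000
(1,1): Delta=0.0336 Bond=-4.6421
V0=2.1706

The replicating-portfolio and risk-neutral prices coincide; use p* = (1.06−0.62)/(1.25−0.62) = 0.6984 for the latter.
Terminal values V(2,·): V(2,0)=0.0000, V(2,1)=0.0000, V(2,2)=5.0000
(1,0): S=117.1800. Δ = (V_up−V_dn)/(S_up−S_dn) = (0.0000−0.0000)/(146.4750−72.6516) = 0.0000. V = [p*·0.0000 + (1−p*)·0.0000]/1.06 = 0.0000. B = V − Δ·S = 0.0000.
(1,1): S=236.2500. Δ = (V_up−V_dn)/(S_up−S_dn) = (5.0000−0.0000)/(295.3125−146.4750) = 0.0336. V = [p*·5.0000 + (1−p*)·0.0000]/1.06 = 3.2944. B = V − Δ·S = -4.6421.
(0,0): S=189.0000. Δ = (V_up−V_dn)/(S_up−S_dn) = (3.2944−0.0000)/(236.2500−117.1800) = 0.0277. V = [p*·3.2944 + (1−p*)·0.0000]/1.06 = 2.1706. B = V − Δ·S = -3.0586.
Each (Δ,B) replicates both successor values, so the strategy is self-financing and V0 is arbitrage-free.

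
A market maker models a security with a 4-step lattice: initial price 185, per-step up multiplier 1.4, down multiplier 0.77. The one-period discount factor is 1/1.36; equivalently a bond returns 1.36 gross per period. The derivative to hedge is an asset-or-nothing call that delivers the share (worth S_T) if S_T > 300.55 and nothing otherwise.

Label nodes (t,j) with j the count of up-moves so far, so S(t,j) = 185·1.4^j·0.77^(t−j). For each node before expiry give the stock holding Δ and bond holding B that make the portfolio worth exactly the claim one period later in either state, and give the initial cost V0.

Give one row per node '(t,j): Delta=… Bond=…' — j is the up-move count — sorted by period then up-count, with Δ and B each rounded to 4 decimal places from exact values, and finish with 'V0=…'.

Under the risk-neutral measure, an up-move has probability p* = (R−d)/(u−d) = 0.9365 and values discount at R = 1.36.
Terminal payoffs: V(4,0)=0.0000, V(4,1)=0.0000, V(4,2)=0.0000, V(4,3)=390.8828, V(4,4)=710.6960
Node (3,0) S=84.4586: V=(p*·0.0000+(1−p*)·0.0000)/1.36=0.0000; Δ=(0.0000−0.0000)/(118.2420−65.0331)=0.0000; B=V−Δ·S=0.0000
Node (3,1) S=153.5611: V=(p*·0.0000+(1−p*)·0.0000)/1.36=0.0000; Δ=(0.0000−0.0000)/(214.9855−118.2420)=0.0000; B=V−Δ·S=0.0000
Node (3,2) S=279.2020: V=(p*·390.8828+(1−p*)·0.0000)/1.36=269.1653; Δ=(390.8828−0.0000)/(390.8828−214.9855)=2.2222; B=V−Δ·S=-351.2836
Node (3,3) S=507.6400: V=(p*·710.6960+(1−p*)·390.8828)/1.36=507.6400; Δ=(710.6960−390.8828)/(710.6960−390.8828)=1.0000; B=V−Δ·S=0.0000
Node (2,0) S=109.6865: V=(p*·0.0000+(1−p*)·0.0000)/1.36=0.0000; Δ=(0.0000−0.0000)/(153.5611−84.4586)=0.0000; B=V−Δ·S=0.0000
Node (2,1) S=199.4300: V=(p*·269.1653+(1−p*)·0.0000)/1.36=185.3496; Δ=(269.1653−0.0000)/(279.2020−153.5611)=2.1423; B=V−Δ·S=-241.8969
Node (2,2) S=362.6000: V=(p*·507.6400+(1−p*)·269.1653)/1.36=362.1314; Δ=(507.6400−269.1653)/(507.6400−279.2020)=1.0439; B=V−Δ·S=-16.3998
Node (1,0) S=142.4500: V=(p*·185.3496+(1−p*)·0.0000)/1.36=127.6334; Δ=(185.3496−0.0000)/(199.4300−109.6865)=2.0653; B=V−Δ·S=-166.5724
Node (1,1) S=259.0000: V=(p*·362.1314+(1−p*)·185.3496)/1.36=258.0200; Δ=(362.1314−185.3496)/(362.6000−199.4300)=1.0834; B=V−Δ·S=-22.5861
Node (0,0) S=185.0000: V=(p*·258.0200+(1−p*)·127.6334)/1.36=183.6334; Δ=(258.0200−127.6334)/(259.0000−142.4500)=1.1187; B=V−Δ·S=-23.3295
Each (Δ,B) replicates both successor values, so the strategy is self-financing and V0 is arbitrage-free.

(0,0): Delta=1.1187 Bond=-23.3295
(1,0): Delta=2.0653 Bond=-166.5724
(1,1): Delta=1.0834 Bond=-22.5861
(2,0): Delta=0.0000 Bond=0.0000
(2,1): Delta=2.1423 Bond=-241.8969
(2,2): Delta=1.0439 Bond=-16.3998
(3,0): Delta=0.0000 Bond=0.0000
(3,1): Delta=0.0000 Bond=0.0000
(3,2): Delta=2.2222 Bond=-351.2836
(3,3): Delta=1.0000 Bond=0.0000
V0=183.6334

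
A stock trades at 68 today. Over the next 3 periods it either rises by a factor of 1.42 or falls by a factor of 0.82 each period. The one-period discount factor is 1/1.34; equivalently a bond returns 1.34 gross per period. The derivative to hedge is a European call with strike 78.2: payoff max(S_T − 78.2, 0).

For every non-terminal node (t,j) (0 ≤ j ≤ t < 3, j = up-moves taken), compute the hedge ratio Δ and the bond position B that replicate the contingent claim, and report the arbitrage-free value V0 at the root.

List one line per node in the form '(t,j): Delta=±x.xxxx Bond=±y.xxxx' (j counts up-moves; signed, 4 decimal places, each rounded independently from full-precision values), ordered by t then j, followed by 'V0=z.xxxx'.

Since d<R<u, set p* = (R−d)/(u−d) = 0.8667; price each node as the discounted p*-expectation of its children.
Terminal payoffs: V(3,0)=0.0000, V(3,1)=0.0000, V(3,2)=34.2345, V(3,3)=116.5036
Node (2,0) S=45.7232: V=(p*·0.0000+(1−p*)·0.0000)/1.34=0.0000; Δ=(0.0000−0.0000)/(64.9269−37.4930)=0.0000; B=V−Δ·S=0.0000
Node (2,1) S=79.1792: V=(p*·34.2345+(1−p*)·0.0000)/1.34=22.1417; Δ=(34.2345−0.0000)/(112.4345−64.9269)=0.7206; B=V−Δ·S=-34.9157
Node (2,2) S=137.1152: V=(p*·116.5036+(1−p*)·34.2345)/1.34=78.7570; Δ=(116.5036−34.2345)/(194.7036−112.4345)=1.0000; B=V−Δ·S=-58.3582
Node (1,0) S=55.7600: V=(p*·22.1417+(1−p*)·0.0000)/1.34=14.3205; Δ=(22.1417−0.0000)/(79.1792−45.7232)=0.6618; B=V−Δ·S=-22.5823
Node (1,1) S=96.5600: V=(p*·78.7570+(1−p*)·22.1417)/1.34=53.1405; Δ=(78.7570−22.1417)/(137.1152−79.1792)=0.9772; B=V−Δ·S=-41.2183
Node (0,0) S=68.0000: V=(p*·53.1405+(1−p*)·14.3205)/1.34=35.7944; Δ=(53.1405−14.3205)/(96.5600−55.7600)=0.9515; B=V−Δ·S=-28.9056
Self-financing check: at every node Δ·S+B equals the discounted successor values.

(0,0): Delta=0.9515 Bond=-28.9056
(1,0): Delta=0.6618 Bond=-22.5823
(1,1): Delta=0.9772 Bond=-41.2183
(2,0): Delta=0.0000 Bond=0.0000
(2,1): Delta=0.7206 Bond=-34.9157
(2,2): Delta=1.0000 Bond=-58.3582
V0=35.7944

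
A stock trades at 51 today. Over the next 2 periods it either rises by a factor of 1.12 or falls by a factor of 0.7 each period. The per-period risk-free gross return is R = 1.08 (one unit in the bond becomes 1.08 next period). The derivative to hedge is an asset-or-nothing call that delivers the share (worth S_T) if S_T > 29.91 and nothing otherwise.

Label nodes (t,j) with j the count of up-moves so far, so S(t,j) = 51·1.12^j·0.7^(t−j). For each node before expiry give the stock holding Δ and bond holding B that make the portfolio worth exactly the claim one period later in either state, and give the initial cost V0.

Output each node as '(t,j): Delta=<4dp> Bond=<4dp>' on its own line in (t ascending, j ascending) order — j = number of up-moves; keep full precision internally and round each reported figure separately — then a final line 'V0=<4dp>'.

No-arbitrage ⇒ martingale measure with p* = (R−d)/(u−d) = 0.9048.
Terminal values V(2,·): V(2,0)=0.0000, V(2,1)=39.9840, V(2,2)=63.9744
  t=1,j=0: stock 35.7000 → up 39.9840 (V=39.9840), down 24.9900 (V=0.0000). Price 33.4963; hedge Δ=2.6667, bond B=-61.7037.
  t=1,j=1: stock 57.1200 → up 63.9744 (V=63.9744), down 39.9840 (V=39.9840). Price 57.1200; hedge Δ=1.0000, bond B=0.0000.
  t=0,j=0: stock 51.0000 → up 57.1200 (V=57.1200), down 35.7000 (V=33.4963). Price 50.8057; hedge Δ=1.1029, bond B=-5.4412.
Root portfolio cost Δ·51+B reproduces V0=50.8057.

(0,0): Delta=1.1029 Bond=-5.4412
(1,0): Delta=2.6667 Bond=-61.7037
(1,1): Delta=1.0000 Bond=0.0000
V0=50.8057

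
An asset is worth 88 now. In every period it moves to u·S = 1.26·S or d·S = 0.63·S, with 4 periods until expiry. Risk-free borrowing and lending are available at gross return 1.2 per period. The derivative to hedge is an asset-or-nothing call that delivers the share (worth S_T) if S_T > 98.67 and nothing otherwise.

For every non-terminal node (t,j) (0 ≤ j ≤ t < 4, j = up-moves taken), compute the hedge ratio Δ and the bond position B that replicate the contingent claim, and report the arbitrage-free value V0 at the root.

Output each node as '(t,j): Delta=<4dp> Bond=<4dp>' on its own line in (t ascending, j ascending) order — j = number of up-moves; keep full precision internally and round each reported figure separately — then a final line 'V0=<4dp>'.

Under the risk-neutral measure, an up-move has probability p* = (R−d)/(u−d) = 0.9048 and values discount at R = 1.2.
Payoff layer (t=4): V(4,0)=0.0000, V(4,1)=0.0000, V(4,2)=0.0000, V(4,3)=110.9008, V(4,4)=221.8017
Node (3,0) S=22.0041: V=(p*·0.0000+(1−p*)·0.0000)/1.2=0.0000; Δ=(0.0000−0.0000)/(27.7252−13.8626)=0.0000; B=V−Δ·S=0.0000
Node (3,1) S=44.0083: V=(p*·0.0000+(1−p*)·0.0000)/1.2=0.0000; Δ=(0.0000−0.0000)/(55.4504−27.7252)=0.0000; B=V−Δ·S=0.0000
Node (3,2) S=88.0165: V=(p*·110.9008+(1−p*)·0.0000)/1.2=83.6157; Δ=(110.9008−0.0000)/(110.9008−55.4504)=2.0000; B=V−Δ·S=-92.4174
Node (3,3) S=176.0331: V=(p*·221.8017+(1−p*)·110.9008)/1.2=176.0331; Δ=(221.8017−110.9008)/(221.8017−110.9008)=1.0000; B=V−Δ·S=0.0000
Node (2,0) S=34.9272: V=(p*·0.0000+(1−p*)·0.0000)/1.2=0.0000; Δ=(0.0000−0.0000)/(44.0083−22.0041)=0.0000; B=V−Δ·S=0.0000
Node (2,1) S=69.8544: V=(p*·83.6157+(1−p*)·0.0000)/1.2=63.0436; Δ=(83.6157−0.0000)/(88.0165−44.0083)=1.9000; B=V−Δ·S=-69.6798
Node (2,2) S=139.7088: V=(p*·176.0331+(1−p*)·83.6157)/1.2=139.3595; Δ=(176.0331−83.6157)/(176.0331−88.0165)=1.0500; B=V−Δ·S=-7.3347
Node (1,0) S=55.4400: V=(p*·63.0436+(1−p*)·0.0000)/1.2=47.5329; Δ=(63.0436−0.0000)/(69.8544−34.9272)=1.8050; B=V−Δ·S=-52.5363
Node (1,1) S=110.8800: V=(p*·139.3595+(1−p*)·63.0436)/1.2=110.0761; Δ=(139.3595−63.0436)/(139.7088−69.8544)=1.0925; B=V−Δ·S=-11.0603
Node (0,0) S=88.0000: V=(p*·110.0761+(1−p*)·47.5329)/1.2=86.7664; Δ=(110.0761−47.5329)/(110.8800−55.4400)=1.1281; B=V−Δ·S=-12.5087
Root portfolio cost Δ·88+B reproduces V0=86.7664.

(0,0): Delta=1.1281 Bond=-12.5087
(1,0): Delta=1.8050 Bond=-52.5363
(1,1): Delta=1.0925 Bond=-11.0603
(2,0): Delta=0.0000 Bond=0.0000
(2,1): Delta=1.9000 Bond=-69.6798
(2,2): Delta=1.0500 Bond=-7.3347
(3,0): Delta=0.0000 Bond=0.0000
(3,1): Delta=0.0000 Bond=0.0000
(3,2): Delta=2.0000 Bond=-92.4174
(3,3): Delta=1.0000 Bond=0.0000
V0=86.7664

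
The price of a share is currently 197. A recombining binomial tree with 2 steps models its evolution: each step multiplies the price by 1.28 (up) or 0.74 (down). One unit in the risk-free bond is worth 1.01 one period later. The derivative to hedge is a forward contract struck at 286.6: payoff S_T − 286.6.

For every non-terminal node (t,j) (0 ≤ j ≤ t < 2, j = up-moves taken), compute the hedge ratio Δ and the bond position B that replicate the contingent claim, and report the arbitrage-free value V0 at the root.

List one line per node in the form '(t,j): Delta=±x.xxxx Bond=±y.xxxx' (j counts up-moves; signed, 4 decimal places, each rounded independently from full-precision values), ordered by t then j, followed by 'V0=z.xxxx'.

(0,0): Delta=1.0000 Bond=-280.9528
(1,0): Delta=1.0000 Bond=-283.7624
(1,1): Delta=1.0000 Bond=-283.7624
V0=-83.9528

Risk-neutral probability p* = (R−d)/(u−d) = (1.01−0.74)/(1.28−0.74) = 0.5000.
Payoff layer (t=2): V(2,0)=-178.7228, V(2,1)=-100.0016, V(2,2)=36.1648
  t=1,j=0: stock 145.7800 → up 186.5984 (V=-100.0016), down 107.8772 (V=-178.7228). Price -137.9824; hedge Δ=1.0000, bond B=-283.7624.
  t=1,j=1: stock 252.1600 → up 322.7648 (V=36.1648), down 186.5984 (V=-100.0016). Price -31.6024; hedge Δ=1.0000, bond B=-283.7624.
  t=0,j=0: stock 197.0000 → up 252.1600 (V=-31.6024), down 145.7800 (V=-137.9824). Price -83.9528; hedge Δ=1.0000, bond B=-280.9528.
Root portfolio cost Δ·197+B reproduces V0=-83.9528.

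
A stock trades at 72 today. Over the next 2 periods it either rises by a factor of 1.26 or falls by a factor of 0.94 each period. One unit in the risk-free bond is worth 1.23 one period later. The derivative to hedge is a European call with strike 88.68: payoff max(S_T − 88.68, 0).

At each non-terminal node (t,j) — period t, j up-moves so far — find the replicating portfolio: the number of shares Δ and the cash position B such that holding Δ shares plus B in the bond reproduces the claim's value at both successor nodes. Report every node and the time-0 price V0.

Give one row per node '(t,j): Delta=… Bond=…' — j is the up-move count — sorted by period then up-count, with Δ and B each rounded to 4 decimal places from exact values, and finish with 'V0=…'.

The replicating-portfolio and risk-neutral prices coincide; use p* = (1.23−0.94)/(1.26−0.94) = 0.9062 for the latter.
At expiry t=2: V(2,0)=0.0000, V(2,1)=0.0000, V(2,2)=25.6272
(1,0): S=67.6800. Δ = (V_up−V_dn)/(S_up−S_dn) = (0.0000−0.0000)/(85.2768−63.6192) = 0.0000. V = [p*·0.0000 + (1−p*)·0.0000]/1.23 = 0.0000. B = V − Δ·S = 0.0000.
(1,1): S=90.7200. Δ = (V_up−V_dn)/(S_up−S_dn) = (25.6272−0.0000)/(114.3072−85.2768) = 0.8828. V = [p*·25.6272 + (1−p*)·0.0000]/1.23 = 18.8818. B = V − Δ·S = -61.2032.
(0,0): S=72.0000. Δ = (V_up−V_dn)/(S_up−S_dn) = (18.8818−0.0000)/(90.7200−67.6800) = 0.8195. V = [p*·18.8818 + (1−p*)·0.0000]/1.23 = 13.9119. B = V − Δ·S = -45.0938.
Self-financing check: at every node Δ·S+B equals the discounted successor values.

(0,0): Delta=0.8195 Bond=-45.0938
(1,0): Delta=0.0000 Bond=0.0000
(1,1): Delta=0.8828 Bond=-61.2032
V0=13.9119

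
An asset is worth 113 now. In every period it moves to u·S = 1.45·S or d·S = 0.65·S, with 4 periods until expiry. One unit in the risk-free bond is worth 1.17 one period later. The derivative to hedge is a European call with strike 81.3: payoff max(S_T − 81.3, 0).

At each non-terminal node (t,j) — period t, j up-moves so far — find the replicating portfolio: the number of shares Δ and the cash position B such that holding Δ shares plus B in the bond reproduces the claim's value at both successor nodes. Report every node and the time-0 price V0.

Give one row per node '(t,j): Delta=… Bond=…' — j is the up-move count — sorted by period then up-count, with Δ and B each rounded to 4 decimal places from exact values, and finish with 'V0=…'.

(0,0): Delta=0.9328 Bond=-33.1379
(1,0): Delta=0.7568 Bond=-25.8504
(1,1): Delta=0.9752 Bond=-45.7287
(2,0): Delta=0.2775 Bond=-7.3606
(2,1): Delta=0.8725 Bond=-42.5674
(2,2): Delta=1.0000 Bond=-59.3908
(3,0): Delta=0.0000 Bond=0.0000
(3,1): Delta=0.3445 Bond=-13.2490
(3,2): Delta=1.0000 Bond=-69.4872
(3,3): Delta=1.0000 Bond=-69.4872
V0=72.2634

Under the risk-neutral measure, an up-move has probability p* = (R−d)/(u−d) = 0.6500 and values discount at R = 1.17.
At expiry t=4: V(4,0)=0.0000, V(4,1)=0.0000, V(4,2)=19.0786, V(4,3)=142.6215, V(4,4)=418.2172
Node (3,0) S=31.0326: V=(p*·0.0000+(1−p*)·0.0000)/1.17=0.0000; Δ=(0.0000−0.0000)/(44.9973−20.1712)=0.0000; B=V−Δ·S=0.0000
Node (3,1) S=69.2266: V=(p*·19.0786+(1−p*)·0.0000)/1.17=10.5992; Δ=(19.0786−0.0000)/(100.3786−44.9973)=0.3445; B=V−Δ·S=-13.2490
Node (3,2) S=154.4286: V=(p*·142.6215+(1−p*)·19.0786)/1.17=84.9414; Δ=(142.6215−19.0786)/(223.9215−100.3786)=1.0000; B=V−Δ·S=-69.4872
Node (3,3) S=344.4946: V=(p*·418.2172+(1−p*)·142.6215)/1.17=275.0074; Δ=(418.2172−142.6215)/(499.5172−223.9215)=1.0000; B=V−Δ·S=-69.4872
Node (2,0) S=47.7425: V=(p*·10.5992+(1−p*)·0.0000)/1.17=5.8885; Δ=(10.5992−0.0000)/(69.2266−31.0326)=0.2775; B=V−Δ·S=-7.3606
Node (2,1) S=106.5025: V=(p*·84.9414+(1−p*)·10.5992)/1.17=50.3604; Δ=(84.9414−10.5992)/(154.4286−69.2266)=0.8725; B=V−Δ·S=-42.5674
Node (2,2) S=237.5825: V=(p*·275.0074+(1−p*)·84.9414)/1.17=178.1917; Δ=(275.0074−84.9414)/(344.4946−154.4286)=1.0000; B=V−Δ·S=-59.3908
Node (1,0) S=73.4500: V=(p*·50.3604+(1−p*)·5.8885)/1.17=29.7395; Δ=(50.3604−5.8885)/(106.5025−47.7425)=0.7568; B=V−Δ·S=-25.8504
Node (1,1) S=163.8500: V=(p*·178.1917+(1−p*)·50.3604)/1.17=114.0605; Δ=(178.1917−50.3604)/(237.5825−106.5025)=0.9752; B=V−Δ·S=-45.7287
Node (0,0) S=113.0000: V=(p*·114.0605+(1−p*)·29.7395)/1.17=72.2634; Δ=(114.0605−29.7395)/(163.8500−73.4500)=0.9328; B=V−Δ·S=-33.1379
Self-financing check: at every node Δ·S+B equals the discounted successor values.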